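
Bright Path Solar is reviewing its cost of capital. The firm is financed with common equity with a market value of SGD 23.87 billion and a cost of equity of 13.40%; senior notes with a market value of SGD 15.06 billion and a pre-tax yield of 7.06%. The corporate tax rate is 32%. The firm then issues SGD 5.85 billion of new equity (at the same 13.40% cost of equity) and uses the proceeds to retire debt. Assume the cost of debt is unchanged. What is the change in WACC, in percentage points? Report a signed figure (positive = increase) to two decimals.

+1.29 pp

Current WACC:
Total capital V = 23.87 + 15.06 = 38.93.
Equity: weight = 23.87/38.93 = 0.6132; cost = 13.4%.
Senior notes: weight = 15.06/38.93 = 0.3868; after-tax cost = 7.06% × (1 − 32%) = 4.8008%.
WACC = 0.6132 × 13.4000% + 0.3868 × 4.8008% = 10.0734%.
After the change:
Total capital V = 29.72 + 9.21 = 38.93.
Equity: weight = 29.72/38.93 = 0.7634; cost = 13.4%.
Senior notes: weight = 9.21/38.93 = 0.2366; after-tax cost = 7.06% × (1 − 32%) = 4.8008%.
WACC = 0.7634 × 13.4000% + 0.2366 × 4.8008% = 11.3656%.
Change in WACC = 11.3656% − 10.0734% = 1.2922 pp.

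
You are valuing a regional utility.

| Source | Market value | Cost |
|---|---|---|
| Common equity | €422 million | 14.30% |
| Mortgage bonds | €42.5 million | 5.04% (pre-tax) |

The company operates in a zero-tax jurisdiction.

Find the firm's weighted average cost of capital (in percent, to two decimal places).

Total capital V = 422 + 42.5 = 464.5.
Equity: weight = 422/464.5 = 0.9085; cost = 14.3%.
Mortgage bonds: weight = 42.5/464.5 = 0.0915; after-tax cost = 5.04% × (1 − 0%) = 5.0400%.
WACC = 0.9085 × 14.3000% + 0.0915 × 5.0400% = 13.4527%.

13.45%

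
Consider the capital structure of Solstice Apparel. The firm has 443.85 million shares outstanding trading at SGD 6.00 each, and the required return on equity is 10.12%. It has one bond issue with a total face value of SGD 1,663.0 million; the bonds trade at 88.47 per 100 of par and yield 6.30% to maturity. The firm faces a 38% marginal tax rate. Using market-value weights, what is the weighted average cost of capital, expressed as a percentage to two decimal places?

7.91%

Market value of equity E = 6.0 × 443.85m = 2663.1m. Market value of debt D = 1663m × 88.47/100 = 1471.2561m.
Total capital V = 2663.1 + 1471.2561 = 4134.3561.
Equity: weight = 2663.1/4134.3561 = 0.6441; cost = 10.12%.
Bonds outstanding: weight = 1471.2561/4134.3561 = 0.3559; after-tax cost = 6.3% × (1 − 38%) = 3.9060%.
WACC = 0.6441 × 10.1200% + 0.3559 × 3.9060% = 7.9087%.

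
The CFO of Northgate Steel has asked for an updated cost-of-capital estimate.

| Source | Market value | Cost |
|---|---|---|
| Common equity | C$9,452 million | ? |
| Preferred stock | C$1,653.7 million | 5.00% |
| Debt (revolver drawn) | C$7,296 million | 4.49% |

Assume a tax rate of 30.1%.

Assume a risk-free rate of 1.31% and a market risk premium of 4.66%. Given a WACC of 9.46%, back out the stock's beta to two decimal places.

Total capital V = 9452 + 1653.7 + 7296 = 18401.7.
Equity weight = 9452/18401.7 = 0.5136.
Preferred weight = 1653.7/18401.7 = 0.0899.
Revolver drawn weight = 7296/18401.7 = 0.3965.
Debt contribution = 0.3965 × 4.49% × (1 − 30.1%) = 1.2444%.
Preferred contribution = 0.0899 × 5% = 0.4493%.
Required equity contribution = 9.46% − 1.6937% = 7.7663%  ⇒  Re = 15.1199%.
CAPM: 15.1199% = 1.31% + β × 4.66%  ⇒  β = 2.9635.

2.96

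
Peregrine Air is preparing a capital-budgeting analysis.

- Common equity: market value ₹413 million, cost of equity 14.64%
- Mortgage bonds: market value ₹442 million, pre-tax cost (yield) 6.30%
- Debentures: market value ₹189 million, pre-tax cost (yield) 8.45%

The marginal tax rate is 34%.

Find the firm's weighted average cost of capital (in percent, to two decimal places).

8.56%

Total capital V = 413 + 442 + 189 = 1044.
Equity: weight = 413/1044 = 0.3956; cost = 14.64%.
Mortgage bonds: weight = 442/1044 = 0.4234; after-tax cost = 6.3% × (1 − 34%) = 4.1580%.
Debentures: weight = 189/1044 = 0.1810; after-tax cost = 8.45% × (1 − 34%) = 5.5770%.
WACC = 0.3956 × 14.6400% + 0.4234 × 4.1580% + 0.1810 × 5.5770% = 8.5615%.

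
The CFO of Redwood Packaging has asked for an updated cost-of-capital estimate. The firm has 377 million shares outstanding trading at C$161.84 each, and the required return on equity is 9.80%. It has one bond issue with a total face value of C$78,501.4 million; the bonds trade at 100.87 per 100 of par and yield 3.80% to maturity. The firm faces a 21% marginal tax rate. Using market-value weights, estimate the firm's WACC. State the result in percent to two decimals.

Market value of equity E = 161.84 × 377m = 61013.68m. Market value of debt D = 78501.4m × 100.87/100 = 79184.36218m.
Total capital V = 61013.68 + 79184.36218 = 140198.04218.
Equity: weight = 61013.68/140198.04218 = 0.4352; cost = 9.8%.
Bonds outstanding: weight = 79184.36218/140198.04218 = 0.5648; after-tax cost = 3.8% × (1 − 21%) = 3.0020%.
WACC = 0.4352 × 9.8000% + 0.5648 × 3.0020% = 5.9605%.

5.96%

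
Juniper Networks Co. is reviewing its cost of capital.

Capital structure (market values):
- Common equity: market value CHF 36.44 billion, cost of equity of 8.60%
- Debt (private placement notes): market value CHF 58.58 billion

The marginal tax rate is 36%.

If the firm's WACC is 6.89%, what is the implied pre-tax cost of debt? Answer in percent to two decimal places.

Total capital V = 36.44 + 58.58 = 95.02.
Equity weight = 36.44/95.02 = 0.3835.
Private placement notes weight = 58.58/95.02 = 0.6165.
Equity contribution = 0.3835 × 8.6% = 3.2981%.
Remaining for debt = 6.89% − 3.2981% = 3.5919%.
Rd × (1 − 36%) × 0.6165 = 3.5919%  ⇒  Rd = 9.1036%.

9.10%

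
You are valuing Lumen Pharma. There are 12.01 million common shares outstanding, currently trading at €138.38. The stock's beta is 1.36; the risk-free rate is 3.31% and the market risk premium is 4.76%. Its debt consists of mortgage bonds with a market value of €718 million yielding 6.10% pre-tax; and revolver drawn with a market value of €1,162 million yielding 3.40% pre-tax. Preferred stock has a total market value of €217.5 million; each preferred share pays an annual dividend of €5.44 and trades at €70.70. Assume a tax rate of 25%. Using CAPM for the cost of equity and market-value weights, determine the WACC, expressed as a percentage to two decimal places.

Cost of equity via CAPM: Re = 3.31% + 1.36 × 4.76% = 9.7836%.
Cost of preferred: Rp = 5.44 / 70.7 = 7.6945%.
Market value of equity E = 138.38 × 12.01m = 1661.9438m.
Total capital V = 1661.9438 + 217.5 + 718 + 1162 = 3759.4438.
Equity: weight = 1661.9438/3759.4438 = 0.4421; cost = 9.7836%.
Preferred: weight = 217.5/3759.4438 = 0.0579; cost = 7.6945%.
Mortgage bonds: weight = 718/3759.4438 = 0.1910; after-tax cost = 6.1% × (1 − 25%) = 4.5750%.
Revolver drawn: weight = 1162/3759.4438 = 0.3091; after-tax cost = 3.4% × (1 − 25%) = 2.5500%.
WACC = 0.4421 × 9.7836% + 0.0579 × 7.6945% + 0.1910 × 4.5750% + 0.3091 × 2.5500% = 6.4321%.

6.43%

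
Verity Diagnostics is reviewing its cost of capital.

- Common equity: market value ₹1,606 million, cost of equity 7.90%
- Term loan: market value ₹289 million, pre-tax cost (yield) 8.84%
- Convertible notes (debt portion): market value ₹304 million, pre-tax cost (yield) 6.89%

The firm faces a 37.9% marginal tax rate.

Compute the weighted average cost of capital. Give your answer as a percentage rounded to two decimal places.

Total capital V = 1606 + 289 + 304 = 2199.
Equity: weight = 1606/2199 = 0.7303; cost = 7.9%.
Term loan: weight = 289/2199 = 0.1314; after-tax cost = 8.84% × (1 − 37.9%) = 5.4896%.
Convertible notes (debt portion): weight = 304/2199 = 0.1382; after-tax cost = 6.89% × (1 − 37.9%) = 4.2787%.
WACC = 0.7303 × 7.9000% + 0.1314 × 5.4896% + 0.1382 × 4.2787% = 7.0826%.

7.08%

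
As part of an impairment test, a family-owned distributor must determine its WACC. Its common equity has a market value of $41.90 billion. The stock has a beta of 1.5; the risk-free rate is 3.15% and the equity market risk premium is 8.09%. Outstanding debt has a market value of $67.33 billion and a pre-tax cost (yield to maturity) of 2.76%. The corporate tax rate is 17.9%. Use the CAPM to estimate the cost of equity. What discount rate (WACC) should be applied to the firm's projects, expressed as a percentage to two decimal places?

7.26%

Cost of equity via CAPM: Re = 3.15% + 1.5 × 8.09% = 15.2850%.
Total capital V = 41.9 + 67.33 = 109.23.
Equity: weight = 41.9/109.23 = 0.3836; cost = 15.285%.
Debt: weight = 67.33/109.23 = 0.6164; after-tax cost = 2.76% × (1 − 17.9%) = 2.2660%.
WACC = 0.3836 × 15.2850% + 0.6164 × 2.2660% = 7.2600%.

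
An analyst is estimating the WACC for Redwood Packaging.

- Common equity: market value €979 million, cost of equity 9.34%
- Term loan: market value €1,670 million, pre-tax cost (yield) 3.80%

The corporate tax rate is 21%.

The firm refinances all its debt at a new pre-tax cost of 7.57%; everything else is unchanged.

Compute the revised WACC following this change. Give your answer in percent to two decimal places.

7.22%

After the change:
Total capital V = 979 + 1670 = 2649.
Equity: weight = 979/2649 = 0.3696; cost = 9.34%.
Term loan: weight = 1670/2649 = 0.6304; after-tax cost = 7.57% × (1 − 21%) = 5.9803%.
WACC = 0.3696 × 9.3400% + 0.6304 × 5.9803% = 7.2220%.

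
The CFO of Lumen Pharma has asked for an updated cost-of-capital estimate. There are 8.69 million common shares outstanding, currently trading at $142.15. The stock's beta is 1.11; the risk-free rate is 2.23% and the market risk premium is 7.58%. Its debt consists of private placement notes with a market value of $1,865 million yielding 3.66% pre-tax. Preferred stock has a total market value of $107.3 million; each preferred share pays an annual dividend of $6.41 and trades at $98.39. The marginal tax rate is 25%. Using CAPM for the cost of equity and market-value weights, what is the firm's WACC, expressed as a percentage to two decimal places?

Cost of equity via CAPM: Re = 2.23% + 1.11 × 7.58% = 10.6438%.
Cost of preferred: Rp = 6.41 / 98.39 = 6.5149%.
Market value of equity E = 142.15 × 8.69m = 1235.2835m.
Total capital V = 1235.2835 + 107.3 + 1865 = 3207.5835.
Equity: weight = 1235.2835/3207.5835 = 0.3851; cost = 10.6438%.
Preferred: weight = 107.3/3207.5835 = 0.0335; cost = 6.5149%.
Private placement notes: weight = 1865/3207.5835 = 0.5814; after-tax cost = 3.66% × (1 − 25%) = 2.7450%.
WACC = 0.3851 × 10.6438% + 0.0335 × 6.5149% + 0.5814 × 2.7450% = 5.9130%.

5.91%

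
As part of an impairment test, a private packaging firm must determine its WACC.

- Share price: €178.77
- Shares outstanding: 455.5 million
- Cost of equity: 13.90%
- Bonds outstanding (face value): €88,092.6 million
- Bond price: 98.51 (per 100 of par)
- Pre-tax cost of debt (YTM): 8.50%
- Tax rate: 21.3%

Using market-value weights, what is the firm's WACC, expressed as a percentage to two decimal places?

Market value of equity E = 178.77 × 455.5m = 81429.735m. Market value of debt D = 88092.6m × 98.51/100 = 86780.02026m.
Total capital V = 81429.735 + 86780.02026 = 168209.75526.
Equity: weight = 81429.735/168209.75526 = 0.4841; cost = 13.9%.
Bonds outstanding: weight = 86780.02026/168209.75526 = 0.5159; after-tax cost = 8.5% × (1 − 21.3%) = 6.6895%.
WACC = 0.4841 × 13.9000% + 0.5159 × 6.6895% = 10.1801%.

10.18%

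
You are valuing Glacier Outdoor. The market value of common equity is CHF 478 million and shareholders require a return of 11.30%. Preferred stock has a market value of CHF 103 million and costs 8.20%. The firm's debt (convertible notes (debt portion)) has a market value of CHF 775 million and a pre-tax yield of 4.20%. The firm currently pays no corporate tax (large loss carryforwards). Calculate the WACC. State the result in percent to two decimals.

Total capital V = 478 + 103 + 775 = 1356.
Equity: weight = 478/1356 = 0.3525; cost = 11.3%.
Preferred: weight = 103/1356 = 0.0760; cost = 8.2%.
Convertible notes (debt portion): weight = 775/1356 = 0.5715; after-tax cost = 4.2% × (1 − 0%) = 4.2000%.
WACC = 0.3525 × 11.3000% + 0.0760 × 8.2000% + 0.5715 × 4.2000% = 7.0066%.

7.01%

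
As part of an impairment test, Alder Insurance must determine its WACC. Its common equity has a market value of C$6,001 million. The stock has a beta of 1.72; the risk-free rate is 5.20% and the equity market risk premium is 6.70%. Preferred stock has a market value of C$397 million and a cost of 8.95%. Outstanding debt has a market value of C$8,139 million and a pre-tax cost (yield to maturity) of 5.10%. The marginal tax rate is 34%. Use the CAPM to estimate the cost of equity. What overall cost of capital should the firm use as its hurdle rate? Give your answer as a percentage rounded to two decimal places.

9.03%

Cost of equity via CAPM: Re = 5.2% + 1.72 × 6.7% = 16.7240%.
Total capital V = 6001 + 397 + 8139 = 14537.
Equity: weight = 6001/14537 = 0.4128; cost = 16.724%.
Preferred: weight = 397/14537 = 0.0273; cost = 8.95%.
Debt: weight = 8139/14537 = 0.5599; after-tax cost = 5.1% × (1 − 34%) = 3.3660%.
WACC = 0.4128 × 16.7240% + 0.0273 × 8.9500% + 0.5599 × 3.3660% = 9.0328%.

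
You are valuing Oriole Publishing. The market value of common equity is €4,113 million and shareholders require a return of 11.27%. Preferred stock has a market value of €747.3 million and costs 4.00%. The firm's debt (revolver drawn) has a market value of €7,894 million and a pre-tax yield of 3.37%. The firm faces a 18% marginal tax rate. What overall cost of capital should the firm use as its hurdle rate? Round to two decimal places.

5.58%

Total capital V = 4113 + 747.3 + 7894 = 12754.3.
Equity: weight = 4113/12754.3 = 0.3225; cost = 11.27%.
Preferred: weight = 747.3/12754.3 = 0.0586; cost = 4%.
Revolver drawn: weight = 7894/12754.3 = 0.6189; after-tax cost = 3.37% × (1 − 18%) = 2.7634%.
WACC = 0.3225 × 11.2700% + 0.0586 × 4.0000% + 0.6189 × 2.7634% = 5.5791%.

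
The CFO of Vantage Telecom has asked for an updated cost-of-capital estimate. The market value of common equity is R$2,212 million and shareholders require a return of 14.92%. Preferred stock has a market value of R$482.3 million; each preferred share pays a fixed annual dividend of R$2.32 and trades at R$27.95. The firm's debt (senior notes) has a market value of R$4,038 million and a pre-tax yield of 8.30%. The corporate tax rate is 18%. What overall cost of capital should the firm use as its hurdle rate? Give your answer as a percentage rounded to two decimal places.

9.58%

Cost of preferred: Rp = 2.32 / 27.95 = 8.3005%.
Total capital V = 2212 + 482.3 + 4038 = 6732.3.
Equity: weight = 2212/6732.3 = 0.3286; cost = 14.92%.
Preferred: weight = 482.3/6732.3 = 0.0716; cost = 8.3005%.
Senior notes: weight = 4038/6732.3 = 0.5998; after-tax cost = 8.3% × (1 − 18%) = 6.8060%.
WACC = 0.3286 × 14.9200% + 0.0716 × 8.3005% + 0.5998 × 6.8060% = 9.5790%.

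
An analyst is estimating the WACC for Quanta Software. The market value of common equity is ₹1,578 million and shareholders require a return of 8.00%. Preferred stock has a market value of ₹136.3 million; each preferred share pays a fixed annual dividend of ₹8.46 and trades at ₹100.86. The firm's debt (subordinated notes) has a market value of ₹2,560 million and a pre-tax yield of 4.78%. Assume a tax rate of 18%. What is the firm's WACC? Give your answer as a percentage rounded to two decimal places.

Cost of preferred: Rp = 8.46 / 100.86 = 8.3879%.
Total capital V = 1578 + 136.3 + 2560 = 4274.3.
Equity: weight = 1578/4274.3 = 0.3692; cost = 8%.
Preferred: weight = 136.3/4274.3 = 0.0319; cost = 8.3879%.
Subordinated notes: weight = 2560/4274.3 = 0.5989; after-tax cost = 4.78% × (1 − 18%) = 3.9196%.
WACC = 0.3692 × 8.0000% + 0.0319 × 8.3879% + 0.5989 × 3.9196% = 5.5685%.

5.57%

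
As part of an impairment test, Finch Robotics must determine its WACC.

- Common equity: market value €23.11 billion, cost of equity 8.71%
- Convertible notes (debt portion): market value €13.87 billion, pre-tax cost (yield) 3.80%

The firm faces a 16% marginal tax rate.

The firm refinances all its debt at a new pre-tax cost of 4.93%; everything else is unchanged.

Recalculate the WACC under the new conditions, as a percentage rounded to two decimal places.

7.00%

After the change:
Total capital V = 23.11 + 13.87 = 36.98.
Equity: weight = 23.11/36.98 = 0.6249; cost = 8.71%.
Convertible notes (debt portion): weight = 13.87/36.98 = 0.3751; after-tax cost = 4.93% × (1 − 16%) = 4.1412%.
WACC = 0.6249 × 8.7100% + 0.3751 × 4.1412% = 6.9964%.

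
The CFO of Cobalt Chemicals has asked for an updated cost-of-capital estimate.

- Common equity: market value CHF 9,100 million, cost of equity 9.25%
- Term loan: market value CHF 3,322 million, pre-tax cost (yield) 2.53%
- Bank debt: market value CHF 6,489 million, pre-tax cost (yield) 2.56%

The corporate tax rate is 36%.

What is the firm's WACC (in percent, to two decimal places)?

5.30%

Total capital V = 9100 + 3322 + 6489 = 18911.
Equity: weight = 9100/18911 = 0.4812; cost = 9.25%.
Term loan: weight = 3322/18911 = 0.1757; after-tax cost = 2.53% × (1 − 36%) = 1.6192%.
Bank debt: weight = 6489/18911 = 0.3431; after-tax cost = 2.56% × (1 − 36%) = 1.6384%.
WACC = 0.4812 × 9.2500% + 0.1757 × 1.6192% + 0.3431 × 1.6384% = 5.2977%.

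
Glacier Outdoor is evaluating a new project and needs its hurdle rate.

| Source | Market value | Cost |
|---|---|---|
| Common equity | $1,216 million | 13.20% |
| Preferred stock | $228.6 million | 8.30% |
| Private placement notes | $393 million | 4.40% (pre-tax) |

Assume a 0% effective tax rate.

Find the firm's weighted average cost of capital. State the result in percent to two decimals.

10.71%

Total capital V = 1216 + 228.6 + 393 = 1837.6.
Equity: weight = 1216/1837.6 = 0.6617; cost = 13.2%.
Preferred: weight = 228.6/1837.6 = 0.1244; cost = 8.3%.
Private placement notes: weight = 393/1837.6 = 0.2139; after-tax cost = 4.4% × (1 − 0%) = 4.4000%.
WACC = 0.6617 × 13.2000% + 0.1244 × 8.3000% + 0.2139 × 4.4000% = 10.7084%.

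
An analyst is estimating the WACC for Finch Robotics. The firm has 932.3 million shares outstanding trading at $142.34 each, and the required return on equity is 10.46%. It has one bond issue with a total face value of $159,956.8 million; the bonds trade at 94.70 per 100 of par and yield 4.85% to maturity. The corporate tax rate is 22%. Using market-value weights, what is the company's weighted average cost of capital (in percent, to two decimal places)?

6.90%

Market value of equity E = 142.34 × 932.3m = 132703.582m. Market value of debt D = 159956.8m × 94.7/100 = 151479.0896m.
Total capital V = 132703.582 + 151479.0896 = 284182.6716.
Equity: weight = 132703.582/284182.6716 = 0.4670; cost = 10.46%.
Bonds outstanding: weight = 151479.0896/284182.6716 = 0.5330; after-tax cost = 4.85% × (1 − 22%) = 3.7830%.
WACC = 0.4670 × 10.4600% + 0.5330 × 3.7830% = 6.9009%.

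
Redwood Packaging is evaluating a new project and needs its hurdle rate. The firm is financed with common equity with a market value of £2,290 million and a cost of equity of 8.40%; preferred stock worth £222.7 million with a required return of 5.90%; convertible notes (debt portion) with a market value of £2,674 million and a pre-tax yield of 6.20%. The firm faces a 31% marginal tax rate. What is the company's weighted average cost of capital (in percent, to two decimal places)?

Total capital V = 2290 + 222.7 + 2674 = 5186.7.
Equity: weight = 2290/5186.7 = 0.4415; cost = 8.4%.
Preferred: weight = 222.7/5186.7 = 0.0429; cost = 5.9%.
Convertible notes (debt portion): weight = 2674/5186.7 = 0.5155; after-tax cost = 6.2% × (1 − 31%) = 4.2780%.
WACC = 0.4415 × 8.4000% + 0.0429 × 5.9000% + 0.5155 × 4.2780% = 6.1676%.

6.17%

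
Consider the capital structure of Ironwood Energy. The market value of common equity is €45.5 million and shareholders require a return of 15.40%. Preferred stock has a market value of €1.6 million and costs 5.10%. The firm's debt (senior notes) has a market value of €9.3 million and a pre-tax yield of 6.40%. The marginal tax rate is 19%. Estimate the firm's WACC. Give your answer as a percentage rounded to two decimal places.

13.42%

Total capital V = 45.5 + 1.6 + 9.3 = 56.4.
Equity: weight = 45.5/56.4 = 0.8067; cost = 15.4%.
Preferred: weight = 1.6/56.4 = 0.0284; cost = 5.1%.
Senior notes: weight = 9.3/56.4 = 0.1649; after-tax cost = 6.4% × (1 − 19%) = 5.1840%.
WACC = 0.8067 × 15.4000% + 0.0284 × 5.1000% + 0.1649 × 5.1840% = 13.4232%.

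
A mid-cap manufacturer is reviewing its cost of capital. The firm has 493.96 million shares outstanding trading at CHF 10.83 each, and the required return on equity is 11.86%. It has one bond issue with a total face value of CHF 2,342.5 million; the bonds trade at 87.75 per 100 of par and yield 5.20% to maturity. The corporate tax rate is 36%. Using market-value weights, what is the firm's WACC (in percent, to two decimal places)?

Market value of equity E = 10.83 × 493.96m = 5349.5868m. Market value of debt D = 2342.5m × 87.75/100 = 2055.54375m.
Total capital V = 5349.5868 + 2055.54375 = 7405.13055.
Equity: weight = 5349.5868/7405.13055 = 0.7224; cost = 11.86%.
Bonds outstanding: weight = 2055.54375/7405.13055 = 0.2776; after-tax cost = 5.2% × (1 − 36%) = 3.3280%.
WACC = 0.7224 × 11.8600% + 0.2776 × 3.3280% = 9.4917%.

9.49%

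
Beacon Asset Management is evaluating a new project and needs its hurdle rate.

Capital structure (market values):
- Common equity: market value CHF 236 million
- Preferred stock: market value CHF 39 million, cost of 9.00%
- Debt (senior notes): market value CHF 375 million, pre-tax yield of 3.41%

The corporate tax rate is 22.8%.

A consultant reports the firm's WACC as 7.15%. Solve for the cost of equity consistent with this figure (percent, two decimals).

14.02%

Total capital V = 236 + 39 + 375 = 650.
Equity weight = 236/650 = 0.3631.
Preferred weight = 39/650 = 0.0600.
Senior notes weight = 375/650 = 0.5769.
Debt contribution = 0.5769 × 3.41% × (1 − 22.8%) = 1.5188%.
Preferred contribution = 0.0600 × 9% = 0.5400%.
Required equity contribution = 7.15% − 2.0588% = 5.0912%.
Re = 5.0912% / 0.3631 = 14.0225%.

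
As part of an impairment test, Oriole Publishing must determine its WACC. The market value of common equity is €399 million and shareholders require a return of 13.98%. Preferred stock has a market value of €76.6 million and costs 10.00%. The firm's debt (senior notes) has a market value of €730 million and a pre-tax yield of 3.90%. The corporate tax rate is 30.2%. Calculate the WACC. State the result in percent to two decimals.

6.91%

Total capital V = 399 + 76.6 + 730 = 1205.6.
Equity: weight = 399/1205.6 = 0.3310; cost = 13.98%.
Preferred: weight = 76.6/1205.6 = 0.0635; cost = 10%.
Senior notes: weight = 730/1205.6 = 0.6055; after-tax cost = 3.9% × (1 − 30.2%) = 2.7222%.
WACC = 0.3310 × 13.9800% + 0.0635 × 10.0000% + 0.6055 × 2.7222% = 6.9104%.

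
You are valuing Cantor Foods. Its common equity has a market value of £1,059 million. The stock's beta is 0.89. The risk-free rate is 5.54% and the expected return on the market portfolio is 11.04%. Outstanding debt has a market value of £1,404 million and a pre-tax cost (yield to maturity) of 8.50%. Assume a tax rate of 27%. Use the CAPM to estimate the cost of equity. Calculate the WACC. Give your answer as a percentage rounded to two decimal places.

Market risk premium = 11.04% − 5.54% = 5.5%.
Cost of equity via CAPM: Re = 5.54% + 0.89 × 5.5% = 10.4350%.
Total capital V = 1059 + 1404 = 2463.
Equity: weight = 1059/2463 = 0.4300; cost = 10.435%.
Debt: weight = 1404/2463 = 0.5700; after-tax cost = 8.5% × (1 − 27%) = 6.2050%.
WACC = 0.4300 × 10.4350% + 0.5700 × 6.2050% = 8.0237%.

8.02%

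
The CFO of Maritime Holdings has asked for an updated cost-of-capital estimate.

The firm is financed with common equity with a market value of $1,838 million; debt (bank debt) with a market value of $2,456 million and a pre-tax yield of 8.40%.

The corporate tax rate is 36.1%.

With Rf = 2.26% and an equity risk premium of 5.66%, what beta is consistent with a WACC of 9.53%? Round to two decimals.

Total capital V = 1838 + 2456 = 4294.
Equity weight = 1838/4294 = 0.4280.
Bank debt weight = 2456/4294 = 0.5720.
Debt contribution = 0.5720 × 8.4% × (1 − 36.1%) = 3.0701%.
Required equity contribution = 9.53% − 3.0701% = 6.4599%  ⇒  Re = 15.0919%.
CAPM: 15.0919% = 2.26% + β × 5.66%  ⇒  β = 2.2671.

2.27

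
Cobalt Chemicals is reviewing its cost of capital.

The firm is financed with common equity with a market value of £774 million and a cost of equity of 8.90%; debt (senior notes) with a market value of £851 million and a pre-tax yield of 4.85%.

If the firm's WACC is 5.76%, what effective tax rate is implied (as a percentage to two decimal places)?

Total capital V = 774 + 851 = 1625.
Equity weight = 774/1625 = 0.4763.
Senior notes weight = 851/1625 = 0.5237.
Equity contribution = 0.4763 × 8.9% = 4.2391%.
Debt contribution must be 5.76% − 4.2391% = 1.5209%.
0.5237 × 4.85% × (1 − T) = 1.5209%  ⇒  (1 − T) = 0.5988.
T = 40.1214%.

40.12%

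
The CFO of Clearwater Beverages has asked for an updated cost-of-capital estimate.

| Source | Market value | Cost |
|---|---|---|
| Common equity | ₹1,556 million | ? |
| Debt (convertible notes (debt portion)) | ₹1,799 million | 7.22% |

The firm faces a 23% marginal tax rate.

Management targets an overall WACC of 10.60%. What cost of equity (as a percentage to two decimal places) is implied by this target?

Total capital V = 1556 + 1799 = 3355.
Equity weight = 1556/3355 = 0.4638.
Convertible notes (debt portion) weight = 1799/3355 = 0.5362.
Debt contribution = 0.5362 × 7.22% × (1 − 23%) = 2.9810%.
Required equity contribution = 10.6% − 2.9810% = 7.6190%.
Re = 7.6190% / 0.4638 = 16.4278%.

16.43%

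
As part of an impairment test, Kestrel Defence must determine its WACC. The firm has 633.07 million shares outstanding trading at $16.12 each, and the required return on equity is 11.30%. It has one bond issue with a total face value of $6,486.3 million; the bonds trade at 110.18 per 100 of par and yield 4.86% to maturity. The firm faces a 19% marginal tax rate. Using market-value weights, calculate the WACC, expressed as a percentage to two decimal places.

Market value of equity E = 16.12 × 633.07m = 10205.0884m. Market value of debt D = 6486.3m × 110.18/100 = 7146.60534m.
Total capital V = 10205.0884 + 7146.60534 = 17351.69374.
Equity: weight = 10205.0884/17351.69374 = 0.5881; cost = 11.3%.
Bonds outstanding: weight = 7146.60534/17351.69374 = 0.4119; after-tax cost = 4.86% × (1 − 19%) = 3.9366%.
WACC = 0.5881 × 11.3000% + 0.4119 × 3.9366% = 8.2673%.

8.27%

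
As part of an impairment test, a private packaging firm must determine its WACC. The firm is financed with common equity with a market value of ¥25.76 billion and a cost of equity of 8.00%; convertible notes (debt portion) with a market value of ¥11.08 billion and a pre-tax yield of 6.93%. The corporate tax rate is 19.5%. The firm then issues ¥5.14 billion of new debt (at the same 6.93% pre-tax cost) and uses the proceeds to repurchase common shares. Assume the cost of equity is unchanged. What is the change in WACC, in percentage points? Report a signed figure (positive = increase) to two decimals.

Current WACC:
Total capital V = 25.76 + 11.08 = 36.84.
Equity: weight = 25.76/36.84 = 0.6992; cost = 8%.
Convertible notes (debt portion): weight = 11.08/36.84 = 0.3008; after-tax cost = 6.93% × (1 − 19.5%) = 5.5786%.
WACC = 0.6992 × 8.0000% + 0.3008 × 5.5786% = 7.2718%.
After the change:
Total capital V = 20.62 + 16.22 = 36.84.
Equity: weight = 20.62/36.84 = 0.5597; cost = 8%.
Convertible notes (debt portion): weight = 16.22/36.84 = 0.4403; after-tax cost = 6.93% × (1 − 19.5%) = 5.5786%.
WACC = 0.5597 × 8.0000% + 0.4403 × 5.5786% = 6.9339%.
Change in WACC = 6.9339% − 7.2718% = -0.3378 pp.

-0.34 pp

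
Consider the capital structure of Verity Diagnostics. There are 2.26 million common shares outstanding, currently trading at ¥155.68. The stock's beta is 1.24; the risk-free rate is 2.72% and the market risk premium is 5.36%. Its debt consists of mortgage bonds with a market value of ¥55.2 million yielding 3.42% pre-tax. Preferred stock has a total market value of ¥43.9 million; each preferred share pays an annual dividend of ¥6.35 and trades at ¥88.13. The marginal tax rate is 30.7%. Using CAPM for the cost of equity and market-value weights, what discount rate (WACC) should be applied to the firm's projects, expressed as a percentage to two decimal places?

Cost of equity via CAPM: Re = 2.72% + 1.24 × 5.36% = 9.3664%.
Cost of preferred: Rp = 6.35 / 88.13 = 7.2053%.
Market value of equity E = 155.68 × 2.26m = 351.8368m.
Total capital V = 351.8368 + 43.9 + 55.2 = 450.9368.
Equity: weight = 351.8368/450.9368 = 0.7802; cost = 9.3664%.
Preferred: weight = 43.9/450.9368 = 0.0974; cost = 7.2053%.
Mortgage bonds: weight = 55.2/450.9368 = 0.1224; after-tax cost = 3.42% × (1 − 30.7%) = 2.3701%.
WACC = 0.7802 × 9.3664% + 0.0974 × 7.2053% + 0.1224 × 2.3701% = 8.2996%.

8.30%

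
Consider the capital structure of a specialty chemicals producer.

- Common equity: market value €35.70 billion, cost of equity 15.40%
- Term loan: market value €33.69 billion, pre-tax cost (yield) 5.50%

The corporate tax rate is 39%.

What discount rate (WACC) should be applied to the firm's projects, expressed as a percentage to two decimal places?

Total capital V = 35.7 + 33.69 = 69.39.
Equity: weight = 35.7/69.39 = 0.5145; cost = 15.4%.
Term loan: weight = 33.69/69.39 = 0.4855; after-tax cost = 5.5% × (1 − 39%) = 3.3550%.
WACC = 0.5145 × 15.4000% + 0.4855 × 3.3550% = 9.5520%.

9.55%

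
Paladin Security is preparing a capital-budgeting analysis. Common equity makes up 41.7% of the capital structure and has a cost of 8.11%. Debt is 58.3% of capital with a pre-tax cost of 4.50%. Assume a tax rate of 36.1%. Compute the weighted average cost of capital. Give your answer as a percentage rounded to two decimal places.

After-tax cost of debt = 4.5% × (1 − 36.1%) = 2.8755%.
WACC = 0.417 × 8.1100% + 0.583 × 2.8755% = 5.0583%.

5.06%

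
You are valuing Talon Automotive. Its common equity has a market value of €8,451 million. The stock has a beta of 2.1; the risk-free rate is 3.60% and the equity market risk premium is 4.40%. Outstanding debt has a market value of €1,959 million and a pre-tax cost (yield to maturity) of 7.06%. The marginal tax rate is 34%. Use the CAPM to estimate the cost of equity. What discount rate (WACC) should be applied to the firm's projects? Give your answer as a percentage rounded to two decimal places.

Cost of equity via CAPM: Re = 3.6% + 2.1 × 4.4% = 12.8400%.
Total capital V = 8451 + 1959 = 10410.
Equity: weight = 8451/10410 = 0.8118; cost = 12.84%.
Debt: weight = 1959/10410 = 0.1882; after-tax cost = 7.06% × (1 − 34%) = 4.6596%.
WACC = 0.8118 × 12.8400% + 0.1882 × 4.6596% = 11.3006%.

11.30%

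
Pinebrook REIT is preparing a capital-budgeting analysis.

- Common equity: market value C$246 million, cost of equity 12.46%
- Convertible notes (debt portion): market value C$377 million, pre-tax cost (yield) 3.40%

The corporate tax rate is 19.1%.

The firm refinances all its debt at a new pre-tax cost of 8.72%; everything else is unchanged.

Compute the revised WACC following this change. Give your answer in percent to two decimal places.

9.19%

After the change:
Total capital V = 246 + 377 = 623.
Equity: weight = 246/623 = 0.3949; cost = 12.46%.
Convertible notes (debt portion): weight = 377/623 = 0.6051; after-tax cost = 8.72% × (1 − 19.1%) = 7.0545%.
WACC = 0.3949 × 12.4600% + 0.6051 × 7.0545% = 9.1889%.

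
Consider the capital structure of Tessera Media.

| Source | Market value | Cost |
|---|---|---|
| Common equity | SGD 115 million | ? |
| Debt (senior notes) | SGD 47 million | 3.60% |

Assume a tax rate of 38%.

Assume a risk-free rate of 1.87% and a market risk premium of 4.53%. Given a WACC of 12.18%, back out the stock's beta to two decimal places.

3.17

Total capital V = 115 + 47 = 162.
Equity weight = 115/162 = 0.7099.
Senior notes weight = 47/162 = 0.2901.
Debt contribution = 0.2901 × 3.6% × (1 − 38%) = 0.6476%.
Required equity contribution = 12.18% − 0.6476% = 11.5324%  ⇒  Re = 16.2457%.
CAPM: 16.2457% = 1.87% + β × 4.53%  ⇒  β = 3.1734.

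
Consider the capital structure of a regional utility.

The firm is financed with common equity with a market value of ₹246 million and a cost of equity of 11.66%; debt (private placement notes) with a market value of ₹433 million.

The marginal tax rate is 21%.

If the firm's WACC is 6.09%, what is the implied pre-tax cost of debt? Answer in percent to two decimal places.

Total capital V = 246 + 433 = 679.
Equity weight = 246/679 = 0.3623.
Private placement notes weight = 433/679 = 0.6377.
Equity contribution = 0.3623 × 11.66% = 4.2244%.
Remaining for debt = 6.09% − 4.2244% = 1.8656%.
Rd × (1 − 21%) × 0.6377 = 1.8656%  ⇒  Rd = 3.7032%.

3.70%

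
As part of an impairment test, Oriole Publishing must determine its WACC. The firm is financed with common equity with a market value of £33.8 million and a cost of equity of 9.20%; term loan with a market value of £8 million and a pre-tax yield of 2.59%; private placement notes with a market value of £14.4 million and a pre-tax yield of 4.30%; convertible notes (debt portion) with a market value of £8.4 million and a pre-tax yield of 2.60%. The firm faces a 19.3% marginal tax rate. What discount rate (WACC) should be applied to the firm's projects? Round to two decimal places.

6.12%

Total capital V = 33.8 + 8 + 14.4 + 8.4 = 64.6.
Equity: weight = 33.8/64.6 = 0.5232; cost = 9.2%.
Term loan: weight = 8/64.6 = 0.1238; after-tax cost = 2.59% × (1 − 19.3%) = 2.0901%.
Private placement notes: weight = 14.4/64.6 = 0.2229; after-tax cost = 4.3% × (1 − 19.3%) = 3.4701%.
Convertible notes (debt portion): weight = 8.4/64.6 = 0.1300; after-tax cost = 2.6% × (1 − 19.3%) = 2.0982%.
WACC = 0.5232 × 9.2000% + 0.1238 × 2.0901% + 0.2229 × 3.4701% + 0.1300 × 2.0982% = 6.1188%.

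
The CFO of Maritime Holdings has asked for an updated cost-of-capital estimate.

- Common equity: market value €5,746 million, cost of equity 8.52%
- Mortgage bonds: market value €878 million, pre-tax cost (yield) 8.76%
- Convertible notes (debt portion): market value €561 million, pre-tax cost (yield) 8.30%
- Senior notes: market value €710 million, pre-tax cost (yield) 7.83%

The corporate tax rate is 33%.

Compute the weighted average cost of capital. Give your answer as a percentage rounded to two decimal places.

Total capital V = 5746 + 878 + 561 + 710 = 7895.
Equity: weight = 5746/7895 = 0.7278; cost = 8.52%.
Mortgage bonds: weight = 878/7895 = 0.1112; after-tax cost = 8.76% × (1 − 33%) = 5.8692%.
Convertible notes (debt portion): weight = 561/7895 = 0.0711; after-tax cost = 8.3% × (1 − 33%) = 5.5610%.
Senior notes: weight = 710/7895 = 0.0899; after-tax cost = 7.83% × (1 − 33%) = 5.2461%.
WACC = 0.7278 × 8.5200% + 0.1112 × 5.8692% + 0.0711 × 5.5610% + 0.0899 × 5.2461% = 7.7205%.

7.72%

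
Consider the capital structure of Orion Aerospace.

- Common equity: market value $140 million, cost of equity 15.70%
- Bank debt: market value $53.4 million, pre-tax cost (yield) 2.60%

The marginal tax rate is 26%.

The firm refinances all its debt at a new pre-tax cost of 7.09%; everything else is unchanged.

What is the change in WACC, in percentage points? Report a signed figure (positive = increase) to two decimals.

Current WACC:
Total capital V = 140 + 53.4 = 193.4.
Equity: weight = 140/193.4 = 0.7239; cost = 15.7%.
Bank debt: weight = 53.4/193.4 = 0.2761; after-tax cost = 2.6% × (1 − 26%) = 1.9240%.
WACC = 0.7239 × 15.7000% + 0.2761 × 1.9240% = 11.8963%.
After the change:
Total capital V = 140 + 53.4 = 193.4.
Equity: weight = 140/193.4 = 0.7239; cost = 15.7%.
Bank debt: weight = 53.4/193.4 = 0.2761; after-tax cost = 7.09% × (1 − 26%) = 5.2466%.
WACC = 0.7239 × 15.7000% + 0.2761 × 5.2466% = 12.8137%.
Change in WACC = 12.8137% − 11.8963% = 0.9174 pp.

+0.92 pp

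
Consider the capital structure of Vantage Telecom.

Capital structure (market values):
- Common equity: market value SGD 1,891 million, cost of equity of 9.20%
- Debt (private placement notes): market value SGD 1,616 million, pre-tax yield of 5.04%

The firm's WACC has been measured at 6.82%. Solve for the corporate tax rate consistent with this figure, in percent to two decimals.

19.94%

Total capital V = 1891 + 1616 = 3507.
Equity weight = 1891/3507 = 0.5392.
Private placement notes weight = 1616/3507 = 0.4608.
Equity contribution = 0.5392 × 9.2% = 4.9607%.
Debt contribution must be 6.82% − 4.9607% = 1.8593%.
0.4608 × 5.04% × (1 − T) = 1.8593%  ⇒  (1 − T) = 0.8006.
T = 19.9407%.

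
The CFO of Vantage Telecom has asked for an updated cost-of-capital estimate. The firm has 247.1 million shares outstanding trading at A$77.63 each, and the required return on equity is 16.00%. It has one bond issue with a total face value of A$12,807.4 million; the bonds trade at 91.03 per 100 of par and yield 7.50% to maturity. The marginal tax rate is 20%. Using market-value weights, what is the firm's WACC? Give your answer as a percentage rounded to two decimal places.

12.22%

Market value of equity E = 77.63 × 247.1m = 19182.373m. Market value of debt D = 12807.4m × 91.03/100 = 11658.57622m.
Total capital V = 19182.373 + 11658.57622 = 30840.94922.
Equity: weight = 19182.373/30840.94922 = 0.6220; cost = 16%.
Bonds outstanding: weight = 11658.57622/30840.94922 = 0.3780; after-tax cost = 7.5% × (1 − 20%) = 6.0000%.
WACC = 0.6220 × 16.0000% + 0.3780 × 6.0000% = 12.2198%.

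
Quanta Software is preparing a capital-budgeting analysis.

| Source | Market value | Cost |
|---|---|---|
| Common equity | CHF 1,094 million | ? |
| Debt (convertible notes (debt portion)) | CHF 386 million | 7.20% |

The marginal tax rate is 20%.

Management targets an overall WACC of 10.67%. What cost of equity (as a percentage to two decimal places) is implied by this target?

Total capital V = 1094 + 386 = 1480.
Equity weight = 1094/1480 = 0.7392.
Convertible notes (debt portion) weight = 386/1480 = 0.2608.
Debt contribution = 0.2608 × 7.2% × (1 − 20%) = 1.5023%.
Required equity contribution = 10.67% − 1.5023% = 9.1677%.
Re = 9.1677% / 0.7392 = 12.4024%.

12.40%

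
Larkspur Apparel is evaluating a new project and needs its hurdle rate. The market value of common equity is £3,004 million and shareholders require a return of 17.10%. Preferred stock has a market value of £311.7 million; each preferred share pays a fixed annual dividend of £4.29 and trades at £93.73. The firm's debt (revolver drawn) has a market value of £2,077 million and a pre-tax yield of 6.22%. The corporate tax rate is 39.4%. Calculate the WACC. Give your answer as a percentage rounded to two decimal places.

Cost of preferred: Rp = 4.29 / 93.73 = 4.5770%.
Total capital V = 3004 + 311.7 + 2077 = 5392.7.
Equity: weight = 3004/5392.7 = 0.5570; cost = 17.1%.
Preferred: weight = 311.7/5392.7 = 0.0578; cost = 4.577%.
Revolver drawn: weight = 2077/5392.7 = 0.3852; after-tax cost = 6.22% × (1 − 39.4%) = 3.7693%.
WACC = 0.5570 × 17.1000% + 0.0578 × 4.5770% + 0.3852 × 3.7693% = 11.2419%.

11.24%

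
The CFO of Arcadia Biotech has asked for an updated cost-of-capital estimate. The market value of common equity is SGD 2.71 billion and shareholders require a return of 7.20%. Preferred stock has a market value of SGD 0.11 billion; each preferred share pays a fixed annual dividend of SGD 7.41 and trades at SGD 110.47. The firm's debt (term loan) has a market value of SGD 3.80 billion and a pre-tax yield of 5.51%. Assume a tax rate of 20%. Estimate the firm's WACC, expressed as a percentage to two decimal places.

5.59%

Cost of preferred: Rp = 7.41 / 110.47 = 6.7077%.
Total capital V = 2.71 + 0.11 + 3.8 = 6.62.
Equity: weight = 2.71/6.62 = 0.4094; cost = 7.2%.
Preferred: weight = 0.11/6.62 = 0.0166; cost = 6.7077%.
Term loan: weight = 3.8/6.62 = 0.5740; after-tax cost = 5.51% × (1 − 20%) = 4.4080%.
WACC = 0.4094 × 7.2000% + 0.0166 × 6.7077% + 0.5740 × 4.4080% = 5.5892%.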